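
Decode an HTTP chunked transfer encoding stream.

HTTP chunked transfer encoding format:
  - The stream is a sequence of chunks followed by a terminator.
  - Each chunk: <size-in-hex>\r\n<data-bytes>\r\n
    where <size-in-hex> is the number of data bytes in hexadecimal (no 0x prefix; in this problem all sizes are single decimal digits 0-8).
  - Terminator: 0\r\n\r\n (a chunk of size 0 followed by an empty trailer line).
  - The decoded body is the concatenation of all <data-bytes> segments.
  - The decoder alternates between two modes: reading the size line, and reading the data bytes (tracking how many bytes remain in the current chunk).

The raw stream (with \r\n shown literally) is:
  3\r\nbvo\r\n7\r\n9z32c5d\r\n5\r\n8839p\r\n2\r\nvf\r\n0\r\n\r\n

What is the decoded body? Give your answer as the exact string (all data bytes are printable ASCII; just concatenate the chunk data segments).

Answer: bvo9z32c5d8839pvf

Derivation:
Chunk 1: stream[0..1]='3' size=0x3=3, data at stream[3..6]='bvo' -> body[0..3], body so far='bvo'
Chunk 2: stream[8..9]='7' size=0x7=7, data at stream[11..18]='9z32c5d' -> body[3..10], body so far='bvo9z32c5d'
Chunk 3: stream[20..21]='5' size=0x5=5, data at stream[23..28]='8839p' -> body[10..15], body so far='bvo9z32c5d8839p'
Chunk 4: stream[30..31]='2' size=0x2=2, data at stream[33..35]='vf' -> body[15..17], body so far='bvo9z32c5d8839pvf'
Chunk 5: stream[37..38]='0' size=0 (terminator). Final body='bvo9z32c5d8839pvf' (17 bytes)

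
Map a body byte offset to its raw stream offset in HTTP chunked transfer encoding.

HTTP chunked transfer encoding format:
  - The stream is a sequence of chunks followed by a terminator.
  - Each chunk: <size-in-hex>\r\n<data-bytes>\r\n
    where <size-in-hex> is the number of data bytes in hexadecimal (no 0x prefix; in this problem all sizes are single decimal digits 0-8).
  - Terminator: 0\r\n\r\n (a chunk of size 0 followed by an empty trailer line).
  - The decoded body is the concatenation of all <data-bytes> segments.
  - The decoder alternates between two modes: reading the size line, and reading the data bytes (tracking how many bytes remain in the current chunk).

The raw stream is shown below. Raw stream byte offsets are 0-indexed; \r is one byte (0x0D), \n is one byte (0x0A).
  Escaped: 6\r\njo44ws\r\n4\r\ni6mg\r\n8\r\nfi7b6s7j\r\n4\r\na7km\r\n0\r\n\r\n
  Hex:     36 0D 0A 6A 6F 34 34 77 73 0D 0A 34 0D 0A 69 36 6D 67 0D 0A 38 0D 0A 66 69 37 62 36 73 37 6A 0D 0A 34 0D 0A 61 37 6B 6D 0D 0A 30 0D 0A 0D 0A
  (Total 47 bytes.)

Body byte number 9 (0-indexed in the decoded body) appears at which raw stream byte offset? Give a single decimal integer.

Answer: 17

Derivation:
Chunk 1: stream[0..1]='6' size=0x6=6, data at stream[3..9]='jo44ws' -> body[0..6], body so far='jo44ws'
Chunk 2: stream[11..12]='4' size=0x4=4, data at stream[14..18]='i6mg' -> body[6..10], body so far='jo44wsi6mg'
Chunk 3: stream[20..21]='8' size=0x8=8, data at stream[23..31]='fi7b6s7j' -> body[10..18], body so far='jo44wsi6mgfi7b6s7j'
Chunk 4: stream[33..34]='4' size=0x4=4, data at stream[36..40]='a7km' -> body[18..22], body so far='jo44wsi6mgfi7b6s7ja7km'
Chunk 5: stream[42..43]='0' size=0 (terminator). Final body='jo44wsi6mgfi7b6s7ja7km' (22 bytes)
Body byte 9 at stream offset 17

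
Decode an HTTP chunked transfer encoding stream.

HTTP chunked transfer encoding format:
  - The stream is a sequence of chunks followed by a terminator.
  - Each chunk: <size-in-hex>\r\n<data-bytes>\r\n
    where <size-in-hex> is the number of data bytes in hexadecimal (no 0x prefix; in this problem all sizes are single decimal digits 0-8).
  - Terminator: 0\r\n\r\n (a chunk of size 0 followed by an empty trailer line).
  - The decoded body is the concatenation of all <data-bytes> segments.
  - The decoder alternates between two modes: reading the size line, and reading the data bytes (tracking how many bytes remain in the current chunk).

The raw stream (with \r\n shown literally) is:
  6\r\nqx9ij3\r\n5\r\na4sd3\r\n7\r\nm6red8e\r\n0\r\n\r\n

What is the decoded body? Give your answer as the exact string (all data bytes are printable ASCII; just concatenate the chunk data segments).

Answer: qx9ij3a4sd3m6red8e

Derivation:
Chunk 1: stream[0..1]='6' size=0x6=6, data at stream[3..9]='qx9ij3' -> body[0..6], body so far='qx9ij3'
Chunk 2: stream[11..12]='5' size=0x5=5, data at stream[14..19]='a4sd3' -> body[6..11], body so far='qx9ij3a4sd3'
Chunk 3: stream[21..22]='7' size=0x7=7, data at stream[24..31]='m6red8e' -> body[11..18], body so far='qx9ij3a4sd3m6red8e'
Chunk 4: stream[33..34]='0' size=0 (terminator). Final body='qx9ij3a4sd3m6red8e' (18 bytes)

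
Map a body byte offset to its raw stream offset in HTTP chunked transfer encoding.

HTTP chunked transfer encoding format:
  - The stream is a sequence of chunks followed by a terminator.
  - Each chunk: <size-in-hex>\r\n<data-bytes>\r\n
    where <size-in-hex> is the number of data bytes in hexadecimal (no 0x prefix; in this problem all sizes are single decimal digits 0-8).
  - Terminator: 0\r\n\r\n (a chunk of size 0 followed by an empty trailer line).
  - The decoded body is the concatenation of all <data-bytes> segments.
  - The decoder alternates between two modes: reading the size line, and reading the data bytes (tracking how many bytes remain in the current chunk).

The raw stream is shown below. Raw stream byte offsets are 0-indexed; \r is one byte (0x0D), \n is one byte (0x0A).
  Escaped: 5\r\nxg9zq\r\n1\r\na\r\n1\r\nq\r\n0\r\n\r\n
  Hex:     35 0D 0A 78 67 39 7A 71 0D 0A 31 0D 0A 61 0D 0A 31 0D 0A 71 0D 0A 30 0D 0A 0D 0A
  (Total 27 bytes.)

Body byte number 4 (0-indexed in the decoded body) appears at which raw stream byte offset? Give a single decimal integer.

Chunk 1: stream[0..1]='5' size=0x5=5, data at stream[3..8]='xg9zq' -> body[0..5], body so far='xg9zq'
Chunk 2: stream[10..11]='1' size=0x1=1, data at stream[13..14]='a' -> body[5..6], body so far='xg9zqa'
Chunk 3: stream[16..17]='1' size=0x1=1, data at stream[19..20]='q' -> body[6..7], body so far='xg9zqaq'
Chunk 4: stream[22..23]='0' size=0 (terminator). Final body='xg9zqaq' (7 bytes)
Body byte 4 at stream offset 7

Answer: 7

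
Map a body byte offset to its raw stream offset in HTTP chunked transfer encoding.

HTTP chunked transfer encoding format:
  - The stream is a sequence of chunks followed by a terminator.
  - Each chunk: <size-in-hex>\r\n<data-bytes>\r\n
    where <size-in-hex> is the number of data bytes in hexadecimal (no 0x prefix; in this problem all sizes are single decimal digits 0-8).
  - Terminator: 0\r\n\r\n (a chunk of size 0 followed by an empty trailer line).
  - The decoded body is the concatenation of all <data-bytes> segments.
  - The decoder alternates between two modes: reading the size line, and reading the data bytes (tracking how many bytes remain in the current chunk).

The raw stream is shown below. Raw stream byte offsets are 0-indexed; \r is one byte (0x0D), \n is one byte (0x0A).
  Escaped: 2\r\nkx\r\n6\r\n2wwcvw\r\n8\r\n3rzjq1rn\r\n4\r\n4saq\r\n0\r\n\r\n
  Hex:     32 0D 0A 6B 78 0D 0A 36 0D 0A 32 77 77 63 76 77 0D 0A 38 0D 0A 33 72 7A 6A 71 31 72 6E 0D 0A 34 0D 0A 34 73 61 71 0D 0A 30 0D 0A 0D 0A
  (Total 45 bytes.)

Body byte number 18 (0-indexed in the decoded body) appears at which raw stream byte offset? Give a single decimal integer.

Answer: 36

Derivation:
Chunk 1: stream[0..1]='2' size=0x2=2, data at stream[3..5]='kx' -> body[0..2], body so far='kx'
Chunk 2: stream[7..8]='6' size=0x6=6, data at stream[10..16]='2wwcvw' -> body[2..8], body so far='kx2wwcvw'
Chunk 3: stream[18..19]='8' size=0x8=8, data at stream[21..29]='3rzjq1rn' -> body[8..16], body so far='kx2wwcvw3rzjq1rn'
Chunk 4: stream[31..32]='4' size=0x4=4, data at stream[34..38]='4saq' -> body[16..20], body so far='kx2wwcvw3rzjq1rn4saq'
Chunk 5: stream[40..41]='0' size=0 (terminator). Final body='kx2wwcvw3rzjq1rn4saq' (20 bytes)
Body byte 18 at stream offset 36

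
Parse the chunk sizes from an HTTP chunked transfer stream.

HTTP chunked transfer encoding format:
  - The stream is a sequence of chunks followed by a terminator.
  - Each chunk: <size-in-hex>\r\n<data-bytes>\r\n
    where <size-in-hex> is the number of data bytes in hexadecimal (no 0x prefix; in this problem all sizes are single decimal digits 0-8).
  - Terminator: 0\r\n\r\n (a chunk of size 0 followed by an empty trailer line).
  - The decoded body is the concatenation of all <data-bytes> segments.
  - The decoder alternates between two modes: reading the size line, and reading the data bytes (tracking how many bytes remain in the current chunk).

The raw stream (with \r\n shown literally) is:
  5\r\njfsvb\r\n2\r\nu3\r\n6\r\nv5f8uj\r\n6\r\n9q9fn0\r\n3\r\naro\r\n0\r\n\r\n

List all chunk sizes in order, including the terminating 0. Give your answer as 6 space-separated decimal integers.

Answer: 5 2 6 6 3 0

Derivation:
Chunk 1: stream[0..1]='5' size=0x5=5, data at stream[3..8]='jfsvb' -> body[0..5], body so far='jfsvb'
Chunk 2: stream[10..11]='2' size=0x2=2, data at stream[13..15]='u3' -> body[5..7], body so far='jfsvbu3'
Chunk 3: stream[17..18]='6' size=0x6=6, data at stream[20..26]='v5f8uj' -> body[7..13], body so far='jfsvbu3v5f8uj'
Chunk 4: stream[28..29]='6' size=0x6=6, data at stream[31..37]='9q9fn0' -> body[13..19], body so far='jfsvbu3v5f8uj9q9fn0'
Chunk 5: stream[39..40]='3' size=0x3=3, data at stream[42..45]='aro' -> body[19..22], body so far='jfsvbu3v5f8uj9q9fn0aro'
Chunk 6: stream[47..48]='0' size=0 (terminator). Final body='jfsvbu3v5f8uj9q9fn0aro' (22 bytes)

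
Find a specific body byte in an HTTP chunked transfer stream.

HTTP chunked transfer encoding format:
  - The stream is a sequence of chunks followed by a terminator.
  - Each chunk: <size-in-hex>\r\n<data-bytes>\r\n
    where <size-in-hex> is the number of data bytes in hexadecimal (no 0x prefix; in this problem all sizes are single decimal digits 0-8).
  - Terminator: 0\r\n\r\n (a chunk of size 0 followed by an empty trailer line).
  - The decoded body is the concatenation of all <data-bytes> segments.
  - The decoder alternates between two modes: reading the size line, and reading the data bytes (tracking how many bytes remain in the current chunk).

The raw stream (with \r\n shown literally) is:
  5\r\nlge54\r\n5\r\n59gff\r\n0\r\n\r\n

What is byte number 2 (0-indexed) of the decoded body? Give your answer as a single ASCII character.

Chunk 1: stream[0..1]='5' size=0x5=5, data at stream[3..8]='lge54' -> body[0..5], body so far='lge54'
Chunk 2: stream[10..11]='5' size=0x5=5, data at stream[13..18]='59gff' -> body[5..10], body so far='lge5459gff'
Chunk 3: stream[20..21]='0' size=0 (terminator). Final body='lge5459gff' (10 bytes)
Body byte 2 = 'e'

Answer: e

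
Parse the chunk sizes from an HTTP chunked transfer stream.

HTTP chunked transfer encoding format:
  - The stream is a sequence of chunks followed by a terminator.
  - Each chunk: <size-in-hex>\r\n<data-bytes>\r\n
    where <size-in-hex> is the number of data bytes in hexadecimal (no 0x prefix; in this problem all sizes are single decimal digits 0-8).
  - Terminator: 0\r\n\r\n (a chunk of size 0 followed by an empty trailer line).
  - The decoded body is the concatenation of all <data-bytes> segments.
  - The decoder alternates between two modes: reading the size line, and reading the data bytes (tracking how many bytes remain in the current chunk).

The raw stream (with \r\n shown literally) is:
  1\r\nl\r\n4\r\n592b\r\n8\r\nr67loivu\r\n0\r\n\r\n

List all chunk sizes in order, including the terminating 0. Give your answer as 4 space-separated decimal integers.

Chunk 1: stream[0..1]='1' size=0x1=1, data at stream[3..4]='l' -> body[0..1], body so far='l'
Chunk 2: stream[6..7]='4' size=0x4=4, data at stream[9..13]='592b' -> body[1..5], body so far='l592b'
Chunk 3: stream[15..16]='8' size=0x8=8, data at stream[18..26]='r67loivu' -> body[5..13], body so far='l592br67loivu'
Chunk 4: stream[28..29]='0' size=0 (terminator). Final body='l592br67loivu' (13 bytes)

Answer: 1 4 8 0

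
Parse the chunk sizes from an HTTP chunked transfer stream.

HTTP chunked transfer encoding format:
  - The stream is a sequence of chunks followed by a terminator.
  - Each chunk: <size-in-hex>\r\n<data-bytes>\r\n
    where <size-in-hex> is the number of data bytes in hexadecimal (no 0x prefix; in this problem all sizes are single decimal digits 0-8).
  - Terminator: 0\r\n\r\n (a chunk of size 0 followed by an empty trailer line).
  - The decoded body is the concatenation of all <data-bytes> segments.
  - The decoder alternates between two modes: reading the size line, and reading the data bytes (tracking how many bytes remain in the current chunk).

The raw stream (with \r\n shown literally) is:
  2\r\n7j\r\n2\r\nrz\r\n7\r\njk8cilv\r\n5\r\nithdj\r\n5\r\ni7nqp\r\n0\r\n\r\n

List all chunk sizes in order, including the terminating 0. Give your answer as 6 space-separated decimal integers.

Answer: 2 2 7 5 5 0

Derivation:
Chunk 1: stream[0..1]='2' size=0x2=2, data at stream[3..5]='7j' -> body[0..2], body so far='7j'
Chunk 2: stream[7..8]='2' size=0x2=2, data at stream[10..12]='rz' -> body[2..4], body so far='7jrz'
Chunk 3: stream[14..15]='7' size=0x7=7, data at stream[17..24]='jk8cilv' -> body[4..11], body so far='7jrzjk8cilv'
Chunk 4: stream[26..27]='5' size=0x5=5, data at stream[29..34]='ithdj' -> body[11..16], body so far='7jrzjk8cilvithdj'
Chunk 5: stream[36..37]='5' size=0x5=5, data at stream[39..44]='i7nqp' -> body[16..21], body so far='7jrzjk8cilvithdji7nqp'
Chunk 6: stream[46..47]='0' size=0 (terminator). Final body='7jrzjk8cilvithdji7nqp' (21 bytes)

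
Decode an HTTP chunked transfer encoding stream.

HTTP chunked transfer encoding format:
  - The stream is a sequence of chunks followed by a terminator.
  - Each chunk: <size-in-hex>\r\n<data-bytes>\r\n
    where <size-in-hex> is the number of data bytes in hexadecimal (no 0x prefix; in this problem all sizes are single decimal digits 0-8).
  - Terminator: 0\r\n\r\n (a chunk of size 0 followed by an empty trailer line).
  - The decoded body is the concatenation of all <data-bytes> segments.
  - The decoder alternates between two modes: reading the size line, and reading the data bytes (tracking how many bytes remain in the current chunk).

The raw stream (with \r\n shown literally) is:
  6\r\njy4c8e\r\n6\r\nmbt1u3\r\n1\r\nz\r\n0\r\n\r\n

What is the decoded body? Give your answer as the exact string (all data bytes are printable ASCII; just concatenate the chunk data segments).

Answer: jy4c8embt1u3z

Derivation:
Chunk 1: stream[0..1]='6' size=0x6=6, data at stream[3..9]='jy4c8e' -> body[0..6], body so far='jy4c8e'
Chunk 2: stream[11..12]='6' size=0x6=6, data at stream[14..20]='mbt1u3' -> body[6..12], body so far='jy4c8embt1u3'
Chunk 3: stream[22..23]='1' size=0x1=1, data at stream[25..26]='z' -> body[12..13], body so far='jy4c8embt1u3z'
Chunk 4: stream[28..29]='0' size=0 (terminator). Final body='jy4c8embt1u3z' (13 bytes)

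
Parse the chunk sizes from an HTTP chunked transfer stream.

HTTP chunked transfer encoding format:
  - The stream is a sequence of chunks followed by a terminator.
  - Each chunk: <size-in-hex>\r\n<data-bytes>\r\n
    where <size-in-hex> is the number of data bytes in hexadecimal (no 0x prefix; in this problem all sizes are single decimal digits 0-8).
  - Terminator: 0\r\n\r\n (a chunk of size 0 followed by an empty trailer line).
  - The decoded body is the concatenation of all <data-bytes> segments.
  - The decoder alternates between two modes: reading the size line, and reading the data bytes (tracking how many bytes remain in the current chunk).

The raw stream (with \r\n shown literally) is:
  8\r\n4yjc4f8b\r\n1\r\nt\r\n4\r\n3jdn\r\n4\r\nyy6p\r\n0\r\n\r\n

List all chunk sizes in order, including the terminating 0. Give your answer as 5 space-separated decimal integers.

Answer: 8 1 4 4 0

Derivation:
Chunk 1: stream[0..1]='8' size=0x8=8, data at stream[3..11]='4yjc4f8b' -> body[0..8], body so far='4yjc4f8b'
Chunk 2: stream[13..14]='1' size=0x1=1, data at stream[16..17]='t' -> body[8..9], body so far='4yjc4f8bt'
Chunk 3: stream[19..20]='4' size=0x4=4, data at stream[22..26]='3jdn' -> body[9..13], body so far='4yjc4f8bt3jdn'
Chunk 4: stream[28..29]='4' size=0x4=4, data at stream[31..35]='yy6p' -> body[13..17], body so far='4yjc4f8bt3jdnyy6p'
Chunk 5: stream[37..38]='0' size=0 (terminator). Final body='4yjc4f8bt3jdnyy6p' (17 bytes)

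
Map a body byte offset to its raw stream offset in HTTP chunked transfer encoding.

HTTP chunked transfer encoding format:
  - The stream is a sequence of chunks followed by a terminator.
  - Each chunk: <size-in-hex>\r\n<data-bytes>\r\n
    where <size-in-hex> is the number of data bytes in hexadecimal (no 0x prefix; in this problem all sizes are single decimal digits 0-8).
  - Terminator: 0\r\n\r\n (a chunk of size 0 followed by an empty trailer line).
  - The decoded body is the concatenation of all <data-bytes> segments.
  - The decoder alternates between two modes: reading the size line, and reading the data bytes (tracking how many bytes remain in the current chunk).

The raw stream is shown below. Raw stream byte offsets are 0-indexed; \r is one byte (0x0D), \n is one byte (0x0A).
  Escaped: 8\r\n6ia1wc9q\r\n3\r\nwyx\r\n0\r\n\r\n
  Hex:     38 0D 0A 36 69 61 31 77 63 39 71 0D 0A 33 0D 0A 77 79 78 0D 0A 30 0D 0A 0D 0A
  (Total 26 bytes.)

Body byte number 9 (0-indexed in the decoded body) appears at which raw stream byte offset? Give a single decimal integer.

Answer: 17

Derivation:
Chunk 1: stream[0..1]='8' size=0x8=8, data at stream[3..11]='6ia1wc9q' -> body[0..8], body so far='6ia1wc9q'
Chunk 2: stream[13..14]='3' size=0x3=3, data at stream[16..19]='wyx' -> body[8..11], body so far='6ia1wc9qwyx'
Chunk 3: stream[21..22]='0' size=0 (terminator). Final body='6ia1wc9qwyx' (11 bytes)
Body byte 9 at stream offset 17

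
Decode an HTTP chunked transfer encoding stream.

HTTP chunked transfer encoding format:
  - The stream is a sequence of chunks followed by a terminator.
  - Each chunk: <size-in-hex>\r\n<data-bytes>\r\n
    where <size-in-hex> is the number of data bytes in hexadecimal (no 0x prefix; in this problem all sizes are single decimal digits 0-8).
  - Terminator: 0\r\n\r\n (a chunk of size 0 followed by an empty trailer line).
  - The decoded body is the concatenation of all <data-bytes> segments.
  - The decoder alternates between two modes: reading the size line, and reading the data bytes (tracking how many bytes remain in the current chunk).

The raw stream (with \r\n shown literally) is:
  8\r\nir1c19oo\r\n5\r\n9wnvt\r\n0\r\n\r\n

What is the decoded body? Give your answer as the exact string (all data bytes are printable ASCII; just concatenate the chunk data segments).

Answer: ir1c19oo9wnvt

Derivation:
Chunk 1: stream[0..1]='8' size=0x8=8, data at stream[3..11]='ir1c19oo' -> body[0..8], body so far='ir1c19oo'
Chunk 2: stream[13..14]='5' size=0x5=5, data at stream[16..21]='9wnvt' -> body[8..13], body so far='ir1c19oo9wnvt'
Chunk 3: stream[23..24]='0' size=0 (terminator). Final body='ir1c19oo9wnvt' (13 bytes)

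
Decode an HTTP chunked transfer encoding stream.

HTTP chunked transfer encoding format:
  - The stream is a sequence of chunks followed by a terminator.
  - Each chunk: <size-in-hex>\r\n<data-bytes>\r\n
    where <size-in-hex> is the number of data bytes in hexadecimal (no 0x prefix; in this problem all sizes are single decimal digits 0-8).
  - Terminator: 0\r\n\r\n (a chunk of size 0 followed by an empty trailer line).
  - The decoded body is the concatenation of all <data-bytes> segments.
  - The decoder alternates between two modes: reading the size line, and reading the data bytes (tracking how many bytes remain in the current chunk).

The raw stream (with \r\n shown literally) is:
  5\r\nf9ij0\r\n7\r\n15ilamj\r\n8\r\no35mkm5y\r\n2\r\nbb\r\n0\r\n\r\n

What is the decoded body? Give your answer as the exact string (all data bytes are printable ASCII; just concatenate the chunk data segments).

Answer: f9ij015ilamjo35mkm5ybb

Derivation:
Chunk 1: stream[0..1]='5' size=0x5=5, data at stream[3..8]='f9ij0' -> body[0..5], body so far='f9ij0'
Chunk 2: stream[10..11]='7' size=0x7=7, data at stream[13..20]='15ilamj' -> body[5..12], body so far='f9ij015ilamj'
Chunk 3: stream[22..23]='8' size=0x8=8, data at stream[25..33]='o35mkm5y' -> body[12..20], body so far='f9ij015ilamjo35mkm5y'
Chunk 4: stream[35..36]='2' size=0x2=2, data at stream[38..40]='bb' -> body[20..22], body so far='f9ij015ilamjo35mkm5ybb'
Chunk 5: stream[42..43]='0' size=0 (terminator). Final body='f9ij015ilamjo35mkm5ybb' (22 bytes)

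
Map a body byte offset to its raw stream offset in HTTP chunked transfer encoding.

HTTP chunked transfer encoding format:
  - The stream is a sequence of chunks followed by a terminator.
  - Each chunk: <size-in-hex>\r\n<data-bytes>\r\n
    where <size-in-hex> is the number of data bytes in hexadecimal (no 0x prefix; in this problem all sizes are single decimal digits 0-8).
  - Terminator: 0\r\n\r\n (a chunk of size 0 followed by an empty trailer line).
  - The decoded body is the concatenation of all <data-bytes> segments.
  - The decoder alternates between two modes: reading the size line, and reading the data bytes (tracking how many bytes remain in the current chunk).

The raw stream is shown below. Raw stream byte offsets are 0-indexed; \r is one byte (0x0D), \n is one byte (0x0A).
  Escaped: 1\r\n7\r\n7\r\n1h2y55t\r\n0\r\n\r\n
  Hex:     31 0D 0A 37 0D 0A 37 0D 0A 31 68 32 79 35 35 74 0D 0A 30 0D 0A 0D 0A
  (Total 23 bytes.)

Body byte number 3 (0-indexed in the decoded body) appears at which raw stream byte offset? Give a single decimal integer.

Chunk 1: stream[0..1]='1' size=0x1=1, data at stream[3..4]='7' -> body[0..1], body so far='7'
Chunk 2: stream[6..7]='7' size=0x7=7, data at stream[9..16]='1h2y55t' -> body[1..8], body so far='71h2y55t'
Chunk 3: stream[18..19]='0' size=0 (terminator). Final body='71h2y55t' (8 bytes)
Body byte 3 at stream offset 11

Answer: 11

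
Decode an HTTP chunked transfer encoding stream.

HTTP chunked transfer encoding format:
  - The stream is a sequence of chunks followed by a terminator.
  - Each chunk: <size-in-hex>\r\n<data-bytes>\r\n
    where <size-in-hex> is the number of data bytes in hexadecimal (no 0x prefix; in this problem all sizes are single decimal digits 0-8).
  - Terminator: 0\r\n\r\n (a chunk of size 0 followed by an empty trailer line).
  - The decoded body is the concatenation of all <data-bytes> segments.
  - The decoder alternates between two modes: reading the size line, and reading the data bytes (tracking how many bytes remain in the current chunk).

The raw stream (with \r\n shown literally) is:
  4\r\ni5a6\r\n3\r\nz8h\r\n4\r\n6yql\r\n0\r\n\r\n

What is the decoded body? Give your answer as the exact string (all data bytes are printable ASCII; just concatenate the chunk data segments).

Answer: i5a6z8h6yql

Derivation:
Chunk 1: stream[0..1]='4' size=0x4=4, data at stream[3..7]='i5a6' -> body[0..4], body so far='i5a6'
Chunk 2: stream[9..10]='3' size=0x3=3, data at stream[12..15]='z8h' -> body[4..7], body so far='i5a6z8h'
Chunk 3: stream[17..18]='4' size=0x4=4, data at stream[20..24]='6yql' -> body[7..11], body so far='i5a6z8h6yql'
Chunk 4: stream[26..27]='0' size=0 (terminator). Final body='i5a6z8h6yql' (11 bytes)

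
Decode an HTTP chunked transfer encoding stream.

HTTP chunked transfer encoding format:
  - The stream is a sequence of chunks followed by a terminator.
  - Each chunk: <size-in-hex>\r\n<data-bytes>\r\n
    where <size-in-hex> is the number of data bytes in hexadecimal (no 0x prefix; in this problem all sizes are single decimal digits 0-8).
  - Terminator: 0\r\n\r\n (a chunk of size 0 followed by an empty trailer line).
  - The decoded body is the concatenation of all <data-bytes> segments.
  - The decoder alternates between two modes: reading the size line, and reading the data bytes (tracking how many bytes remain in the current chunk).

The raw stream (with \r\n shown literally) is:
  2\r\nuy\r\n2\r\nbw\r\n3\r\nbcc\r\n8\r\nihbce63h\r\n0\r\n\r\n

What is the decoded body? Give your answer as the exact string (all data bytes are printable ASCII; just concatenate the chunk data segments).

Chunk 1: stream[0..1]='2' size=0x2=2, data at stream[3..5]='uy' -> body[0..2], body so far='uy'
Chunk 2: stream[7..8]='2' size=0x2=2, data at stream[10..12]='bw' -> body[2..4], body so far='uybw'
Chunk 3: stream[14..15]='3' size=0x3=3, data at stream[17..20]='bcc' -> body[4..7], body so far='uybwbcc'
Chunk 4: stream[22..23]='8' size=0x8=8, data at stream[25..33]='ihbce63h' -> body[7..15], body so far='uybwbccihbce63h'
Chunk 5: stream[35..36]='0' size=0 (terminator). Final body='uybwbccihbce63h' (15 bytes)

Answer: uybwbccihbce63h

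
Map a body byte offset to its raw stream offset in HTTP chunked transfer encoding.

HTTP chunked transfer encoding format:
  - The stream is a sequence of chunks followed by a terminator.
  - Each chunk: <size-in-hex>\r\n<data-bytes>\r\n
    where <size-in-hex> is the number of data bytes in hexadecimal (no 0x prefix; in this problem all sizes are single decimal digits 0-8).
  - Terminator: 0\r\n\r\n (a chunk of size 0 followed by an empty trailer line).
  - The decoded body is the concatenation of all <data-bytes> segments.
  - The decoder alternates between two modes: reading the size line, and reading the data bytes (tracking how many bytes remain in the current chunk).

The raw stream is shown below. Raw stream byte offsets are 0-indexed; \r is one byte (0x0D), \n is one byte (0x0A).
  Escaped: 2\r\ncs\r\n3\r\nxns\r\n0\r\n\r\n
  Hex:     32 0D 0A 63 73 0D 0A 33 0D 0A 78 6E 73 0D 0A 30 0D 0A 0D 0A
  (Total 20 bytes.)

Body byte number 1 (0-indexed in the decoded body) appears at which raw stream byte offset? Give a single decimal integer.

Answer: 4

Derivation:
Chunk 1: stream[0..1]='2' size=0x2=2, data at stream[3..5]='cs' -> body[0..2], body so far='cs'
Chunk 2: stream[7..8]='3' size=0x3=3, data at stream[10..13]='xns' -> body[2..5], body so far='csxns'
Chunk 3: stream[15..16]='0' size=0 (terminator). Final body='csxns' (5 bytes)
Body byte 1 at stream offset 4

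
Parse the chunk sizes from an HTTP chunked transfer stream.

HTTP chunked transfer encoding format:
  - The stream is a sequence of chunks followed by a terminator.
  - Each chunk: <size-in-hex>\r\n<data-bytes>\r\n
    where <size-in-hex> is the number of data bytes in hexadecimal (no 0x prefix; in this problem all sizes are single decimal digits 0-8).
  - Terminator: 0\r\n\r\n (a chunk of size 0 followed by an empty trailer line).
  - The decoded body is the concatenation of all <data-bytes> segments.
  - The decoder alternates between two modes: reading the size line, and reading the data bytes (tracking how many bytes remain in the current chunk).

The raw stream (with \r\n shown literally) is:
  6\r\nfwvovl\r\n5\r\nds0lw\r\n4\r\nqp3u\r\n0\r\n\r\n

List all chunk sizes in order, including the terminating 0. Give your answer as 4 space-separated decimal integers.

Chunk 1: stream[0..1]='6' size=0x6=6, data at stream[3..9]='fwvovl' -> body[0..6], body so far='fwvovl'
Chunk 2: stream[11..12]='5' size=0x5=5, data at stream[14..19]='ds0lw' -> body[6..11], body so far='fwvovlds0lw'
Chunk 3: stream[21..22]='4' size=0x4=4, data at stream[24..28]='qp3u' -> body[11..15], body so far='fwvovlds0lwqp3u'
Chunk 4: stream[30..31]='0' size=0 (terminator). Final body='fwvovlds0lwqp3u' (15 bytes)

Answer: 6 5 4 0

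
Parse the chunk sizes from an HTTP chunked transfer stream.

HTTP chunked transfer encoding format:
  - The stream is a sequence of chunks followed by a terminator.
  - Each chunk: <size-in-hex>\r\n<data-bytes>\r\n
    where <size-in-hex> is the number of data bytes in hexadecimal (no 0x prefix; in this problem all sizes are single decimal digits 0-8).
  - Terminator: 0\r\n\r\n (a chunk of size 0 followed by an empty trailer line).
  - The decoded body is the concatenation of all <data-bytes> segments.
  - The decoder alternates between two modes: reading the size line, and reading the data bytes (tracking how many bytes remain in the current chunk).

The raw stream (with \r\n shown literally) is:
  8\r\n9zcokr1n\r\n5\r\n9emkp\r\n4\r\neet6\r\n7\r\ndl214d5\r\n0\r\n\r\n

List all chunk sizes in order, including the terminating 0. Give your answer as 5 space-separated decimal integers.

Answer: 8 5 4 7 0

Derivation:
Chunk 1: stream[0..1]='8' size=0x8=8, data at stream[3..11]='9zcokr1n' -> body[0..8], body so far='9zcokr1n'
Chunk 2: stream[13..14]='5' size=0x5=5, data at stream[16..21]='9emkp' -> body[8..13], body so far='9zcokr1n9emkp'
Chunk 3: stream[23..24]='4' size=0x4=4, data at stream[26..30]='eet6' -> body[13..17], body so far='9zcokr1n9emkpeet6'
Chunk 4: stream[32..33]='7' size=0x7=7, data at stream[35..42]='dl214d5' -> body[17..24], body so far='9zcokr1n9emkpeet6dl214d5'
Chunk 5: stream[44..45]='0' size=0 (terminator). Final body='9zcokr1n9emkpeet6dl214d5' (24 bytes)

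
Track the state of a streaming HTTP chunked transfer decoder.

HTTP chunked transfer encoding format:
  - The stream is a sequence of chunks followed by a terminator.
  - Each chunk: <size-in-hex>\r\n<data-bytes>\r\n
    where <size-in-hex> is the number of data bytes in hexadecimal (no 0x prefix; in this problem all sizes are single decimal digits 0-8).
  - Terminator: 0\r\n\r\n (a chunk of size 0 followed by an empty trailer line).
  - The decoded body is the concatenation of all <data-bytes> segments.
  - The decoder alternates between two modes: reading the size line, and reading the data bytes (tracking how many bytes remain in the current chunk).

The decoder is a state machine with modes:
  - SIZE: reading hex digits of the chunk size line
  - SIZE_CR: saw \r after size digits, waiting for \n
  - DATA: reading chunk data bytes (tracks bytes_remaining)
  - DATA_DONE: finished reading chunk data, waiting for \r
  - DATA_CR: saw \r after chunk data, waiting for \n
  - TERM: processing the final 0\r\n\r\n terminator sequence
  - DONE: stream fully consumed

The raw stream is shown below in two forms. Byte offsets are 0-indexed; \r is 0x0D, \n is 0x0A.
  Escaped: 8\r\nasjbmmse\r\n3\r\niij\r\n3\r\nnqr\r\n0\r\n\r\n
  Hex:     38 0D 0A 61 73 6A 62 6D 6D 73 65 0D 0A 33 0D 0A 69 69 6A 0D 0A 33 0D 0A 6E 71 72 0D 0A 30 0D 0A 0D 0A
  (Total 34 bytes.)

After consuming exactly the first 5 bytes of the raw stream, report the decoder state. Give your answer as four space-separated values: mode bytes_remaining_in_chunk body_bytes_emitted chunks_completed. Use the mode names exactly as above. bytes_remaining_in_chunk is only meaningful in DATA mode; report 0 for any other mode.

Byte 0 = '8': mode=SIZE remaining=0 emitted=0 chunks_done=0
Byte 1 = 0x0D: mode=SIZE_CR remaining=0 emitted=0 chunks_done=0
Byte 2 = 0x0A: mode=DATA remaining=8 emitted=0 chunks_done=0
Byte 3 = 'a': mode=DATA remaining=7 emitted=1 chunks_done=0
Byte 4 = 's': mode=DATA remaining=6 emitted=2 chunks_done=0

Answer: DATA 6 2 0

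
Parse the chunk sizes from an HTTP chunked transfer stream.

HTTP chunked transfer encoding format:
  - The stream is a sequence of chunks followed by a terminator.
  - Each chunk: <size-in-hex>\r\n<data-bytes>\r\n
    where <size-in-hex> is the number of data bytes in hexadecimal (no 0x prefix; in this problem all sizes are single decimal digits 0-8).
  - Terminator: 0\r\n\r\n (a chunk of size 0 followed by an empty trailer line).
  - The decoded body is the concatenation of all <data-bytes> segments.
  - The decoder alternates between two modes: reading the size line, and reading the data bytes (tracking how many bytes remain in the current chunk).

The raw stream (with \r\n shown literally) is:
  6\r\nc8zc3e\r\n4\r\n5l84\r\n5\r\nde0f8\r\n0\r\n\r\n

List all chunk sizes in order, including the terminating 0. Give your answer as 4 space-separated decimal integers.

Answer: 6 4 5 0

Derivation:
Chunk 1: stream[0..1]='6' size=0x6=6, data at stream[3..9]='c8zc3e' -> body[0..6], body so far='c8zc3e'
Chunk 2: stream[11..12]='4' size=0x4=4, data at stream[14..18]='5l84' -> body[6..10], body so far='c8zc3e5l84'
Chunk 3: stream[20..21]='5' size=0x5=5, data at stream[23..28]='de0f8' -> body[10..15], body so far='c8zc3e5l84de0f8'
Chunk 4: stream[30..31]='0' size=0 (terminator). Final body='c8zc3e5l84de0f8' (15 bytes)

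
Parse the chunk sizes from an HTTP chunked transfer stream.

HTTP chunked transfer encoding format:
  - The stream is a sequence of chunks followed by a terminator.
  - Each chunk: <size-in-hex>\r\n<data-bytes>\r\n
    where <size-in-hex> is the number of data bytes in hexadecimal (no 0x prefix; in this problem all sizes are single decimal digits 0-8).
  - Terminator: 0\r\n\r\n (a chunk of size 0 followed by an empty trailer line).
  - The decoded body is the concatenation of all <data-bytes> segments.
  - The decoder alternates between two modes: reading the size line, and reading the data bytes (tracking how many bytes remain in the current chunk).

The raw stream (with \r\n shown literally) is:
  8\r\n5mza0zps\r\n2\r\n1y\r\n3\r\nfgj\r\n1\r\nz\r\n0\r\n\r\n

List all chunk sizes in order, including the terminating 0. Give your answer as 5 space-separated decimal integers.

Chunk 1: stream[0..1]='8' size=0x8=8, data at stream[3..11]='5mza0zps' -> body[0..8], body so far='5mza0zps'
Chunk 2: stream[13..14]='2' size=0x2=2, data at stream[16..18]='1y' -> body[8..10], body so far='5mza0zps1y'
Chunk 3: stream[20..21]='3' size=0x3=3, data at stream[23..26]='fgj' -> body[10..13], body so far='5mza0zps1yfgj'
Chunk 4: stream[28..29]='1' size=0x1=1, data at stream[31..32]='z' -> body[13..14], body so far='5mza0zps1yfgjz'
Chunk 5: stream[34..35]='0' size=0 (terminator). Final body='5mza0zps1yfgjz' (14 bytes)

Answer: 8 2 3 1 0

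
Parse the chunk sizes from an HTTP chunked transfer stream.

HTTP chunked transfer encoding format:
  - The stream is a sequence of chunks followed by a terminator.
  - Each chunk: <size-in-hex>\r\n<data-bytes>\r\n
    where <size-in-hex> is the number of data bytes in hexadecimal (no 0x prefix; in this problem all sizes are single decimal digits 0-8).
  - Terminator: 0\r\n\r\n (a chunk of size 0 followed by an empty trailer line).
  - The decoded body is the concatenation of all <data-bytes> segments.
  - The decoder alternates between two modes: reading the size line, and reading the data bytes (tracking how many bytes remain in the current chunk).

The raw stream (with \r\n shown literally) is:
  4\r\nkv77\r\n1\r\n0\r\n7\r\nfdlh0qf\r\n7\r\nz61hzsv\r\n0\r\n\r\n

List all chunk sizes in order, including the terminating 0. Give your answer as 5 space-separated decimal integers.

Answer: 4 1 7 7 0

Derivation:
Chunk 1: stream[0..1]='4' size=0x4=4, data at stream[3..7]='kv77' -> body[0..4], body so far='kv77'
Chunk 2: stream[9..10]='1' size=0x1=1, data at stream[12..13]='0' -> body[4..5], body so far='kv770'
Chunk 3: stream[15..16]='7' size=0x7=7, data at stream[18..25]='fdlh0qf' -> body[5..12], body so far='kv770fdlh0qf'
Chunk 4: stream[27..28]='7' size=0x7=7, data at stream[30..37]='z61hzsv' -> body[12..19], body so far='kv770fdlh0qfz61hzsv'
Chunk 5: stream[39..40]='0' size=0 (terminator). Final body='kv770fdlh0qfz61hzsv' (19 bytes)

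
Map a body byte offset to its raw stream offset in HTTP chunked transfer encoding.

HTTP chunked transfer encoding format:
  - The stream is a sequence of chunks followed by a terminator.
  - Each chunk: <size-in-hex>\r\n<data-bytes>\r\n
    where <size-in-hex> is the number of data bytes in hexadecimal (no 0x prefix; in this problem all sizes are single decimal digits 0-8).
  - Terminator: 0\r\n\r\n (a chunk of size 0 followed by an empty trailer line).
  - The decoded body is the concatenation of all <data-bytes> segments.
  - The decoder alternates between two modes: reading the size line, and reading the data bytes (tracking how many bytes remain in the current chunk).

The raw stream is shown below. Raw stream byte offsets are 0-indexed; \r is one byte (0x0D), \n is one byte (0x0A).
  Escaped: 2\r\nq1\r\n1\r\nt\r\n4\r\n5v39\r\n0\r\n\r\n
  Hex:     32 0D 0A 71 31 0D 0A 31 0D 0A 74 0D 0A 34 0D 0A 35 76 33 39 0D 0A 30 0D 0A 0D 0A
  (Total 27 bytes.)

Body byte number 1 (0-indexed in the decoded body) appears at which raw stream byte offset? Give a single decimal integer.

Chunk 1: stream[0..1]='2' size=0x2=2, data at stream[3..5]='q1' -> body[0..2], body so far='q1'
Chunk 2: stream[7..8]='1' size=0x1=1, data at stream[10..11]='t' -> body[2..3], body so far='q1t'
Chunk 3: stream[13..14]='4' size=0x4=4, data at stream[16..20]='5v39' -> body[3..7], body so far='q1t5v39'
Chunk 4: stream[22..23]='0' size=0 (terminator). Final body='q1t5v39' (7 bytes)
Body byte 1 at stream offset 4

Answer: 4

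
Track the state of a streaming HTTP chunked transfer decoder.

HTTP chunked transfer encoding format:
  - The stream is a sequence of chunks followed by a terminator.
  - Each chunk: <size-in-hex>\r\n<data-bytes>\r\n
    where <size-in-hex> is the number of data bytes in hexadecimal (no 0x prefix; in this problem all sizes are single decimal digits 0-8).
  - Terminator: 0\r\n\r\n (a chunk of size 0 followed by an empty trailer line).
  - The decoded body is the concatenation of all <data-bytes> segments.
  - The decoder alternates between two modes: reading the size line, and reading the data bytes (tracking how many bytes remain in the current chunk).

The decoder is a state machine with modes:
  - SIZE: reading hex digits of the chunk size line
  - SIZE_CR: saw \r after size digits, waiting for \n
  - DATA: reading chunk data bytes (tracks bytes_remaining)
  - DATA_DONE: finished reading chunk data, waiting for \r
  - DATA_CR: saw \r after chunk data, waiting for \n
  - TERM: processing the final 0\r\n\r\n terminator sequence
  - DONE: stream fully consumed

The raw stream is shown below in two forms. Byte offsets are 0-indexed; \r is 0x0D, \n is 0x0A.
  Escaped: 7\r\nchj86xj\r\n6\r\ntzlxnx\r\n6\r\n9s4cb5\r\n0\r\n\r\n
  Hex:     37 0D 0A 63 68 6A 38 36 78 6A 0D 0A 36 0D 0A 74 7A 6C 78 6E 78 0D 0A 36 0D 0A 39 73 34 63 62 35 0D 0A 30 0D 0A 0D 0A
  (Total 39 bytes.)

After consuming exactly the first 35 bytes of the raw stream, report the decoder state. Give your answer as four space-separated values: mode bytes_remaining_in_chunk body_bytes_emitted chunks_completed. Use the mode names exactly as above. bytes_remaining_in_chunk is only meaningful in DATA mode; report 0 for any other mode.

Byte 0 = '7': mode=SIZE remaining=0 emitted=0 chunks_done=0
Byte 1 = 0x0D: mode=SIZE_CR remaining=0 emitted=0 chunks_done=0
Byte 2 = 0x0A: mode=DATA remaining=7 emitted=0 chunks_done=0
Byte 3 = 'c': mode=DATA remaining=6 emitted=1 chunks_done=0
Byte 4 = 'h': mode=DATA remaining=5 emitted=2 chunks_done=0
Byte 5 = 'j': mode=DATA remaining=4 emitted=3 chunks_done=0
Byte 6 = '8': mode=DATA remaining=3 emitted=4 chunks_done=0
Byte 7 = '6': mode=DATA remaining=2 emitted=5 chunks_done=0
Byte 8 = 'x': mode=DATA remaining=1 emitted=6 chunks_done=0
Byte 9 = 'j': mode=DATA_DONE remaining=0 emitted=7 chunks_done=0
Byte 10 = 0x0D: mode=DATA_CR remaining=0 emitted=7 chunks_done=0
Byte 11 = 0x0A: mode=SIZE remaining=0 emitted=7 chunks_done=1
Byte 12 = '6': mode=SIZE remaining=0 emitted=7 chunks_done=1
Byte 13 = 0x0D: mode=SIZE_CR remaining=0 emitted=7 chunks_done=1
Byte 14 = 0x0A: mode=DATA remaining=6 emitted=7 chunks_done=1
Byte 15 = 't': mode=DATA remaining=5 emitted=8 chunks_done=1
Byte 16 = 'z': mode=DATA remaining=4 emitted=9 chunks_done=1
Byte 17 = 'l': mode=DATA remaining=3 emitted=10 chunks_done=1
Byte 18 = 'x': mode=DATA remaining=2 emitted=11 chunks_done=1
Byte 19 = 'n': mode=DATA remaining=1 emitted=12 chunks_done=1
Byte 20 = 'x': mode=DATA_DONE remaining=0 emitted=13 chunks_done=1
Byte 21 = 0x0D: mode=DATA_CR remaining=0 emitted=13 chunks_done=1
Byte 22 = 0x0A: mode=SIZE remaining=0 emitted=13 chunks_done=2
Byte 23 = '6': mode=SIZE remaining=0 emitted=13 chunks_done=2
Byte 24 = 0x0D: mode=SIZE_CR remaining=0 emitted=13 chunks_done=2
Byte 25 = 0x0A: mode=DATA remaining=6 emitted=13 chunks_done=2
Byte 26 = '9': mode=DATA remaining=5 emitted=14 chunks_done=2
Byte 27 = 's': mode=DATA remaining=4 emitted=15 chunks_done=2
Byte 28 = '4': mode=DATA remaining=3 emitted=16 chunks_done=2
Byte 29 = 'c': mode=DATA remaining=2 emitted=17 chunks_done=2
Byte 30 = 'b': mode=DATA remaining=1 emitted=18 chunks_done=2
Byte 31 = '5': mode=DATA_DONE remaining=0 emitted=19 chunks_done=2
Byte 32 = 0x0D: mode=DATA_CR remaining=0 emitted=19 chunks_done=2
Byte 33 = 0x0A: mode=SIZE remaining=0 emitted=19 chunks_done=3
Byte 34 = '0': mode=SIZE remaining=0 emitted=19 chunks_done=3

Answer: SIZE 0 19 3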